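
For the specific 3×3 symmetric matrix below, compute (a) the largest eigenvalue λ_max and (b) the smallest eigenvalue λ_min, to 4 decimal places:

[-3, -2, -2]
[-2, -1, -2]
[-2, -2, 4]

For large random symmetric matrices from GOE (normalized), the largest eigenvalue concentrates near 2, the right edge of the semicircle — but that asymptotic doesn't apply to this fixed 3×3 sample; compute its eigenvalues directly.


Since M is real symmetric, all three eigenvalues are real; they are the roots of det(λI − M) = λ³ − (tr M) λ² + s λ − det M, where s is the sum of the principal 2×2 minors.
tr M = -3 + (-1) + 4 = 0.
s = ((-3)·(-1) − (-2)²) + ((-3)·4 − (-2)²) + ((-1)·4 − (-2)²) = -1 + (-16) + (-8) = -25.
det M (expand along row 1) = (-3)·(-8) − (-2)·(-12) + (-2)·2 = -4.
Characteristic polynomial: λ³ − 25λ + 4 = 0.
Substitute λ = y + (tr M)/3 = y + 0.000000 to remove the quadratic term: y³ + p·y + q = 0 with p = s − (tr M)²/3 = -25.000000 and q = −2(tr M)³/27 + (tr M)·s/3 − det M = 4.000000.
Three real roots ⇒ use the trigonometric (Viète) form: r = 2√(−p/3) = 5.773503, φ = arccos(3q/(p·r)) = arccos(-0.083138) = 1.654031 rad.
y_k = r·cos(φ/3 − 2πk/3) for k = 0, 1, 2 gives y = 4.917994, 0.160164, -5.078158.
λ_k = y_k + 0.000000 gives λ = 4.9180, 0.1602, -5.0782 (check: the sum is 0.0000 = tr M).

Hence λ_max = 4.9180 and λ_min = -5.0782.


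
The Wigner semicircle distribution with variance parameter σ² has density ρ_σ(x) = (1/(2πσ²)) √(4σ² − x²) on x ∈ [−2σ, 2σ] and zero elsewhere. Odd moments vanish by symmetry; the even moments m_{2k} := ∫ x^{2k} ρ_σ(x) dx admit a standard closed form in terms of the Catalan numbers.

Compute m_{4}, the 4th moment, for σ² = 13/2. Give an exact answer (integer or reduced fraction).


By the scaled semicircle moment identity, m_{2k} = σ^{2k} · C_k with k = 2.
C_2 = (1/(k+1)) · C(2k, k) = (1/3) · C(4, 2) = (1/3) · 6 = 2.
σ^{2k} = (σ²)^k = (13/2)^2 = 169/4.

Therefore m_{4} = σ^{4} · C_2 = (169/4) · 2 = 169/2.


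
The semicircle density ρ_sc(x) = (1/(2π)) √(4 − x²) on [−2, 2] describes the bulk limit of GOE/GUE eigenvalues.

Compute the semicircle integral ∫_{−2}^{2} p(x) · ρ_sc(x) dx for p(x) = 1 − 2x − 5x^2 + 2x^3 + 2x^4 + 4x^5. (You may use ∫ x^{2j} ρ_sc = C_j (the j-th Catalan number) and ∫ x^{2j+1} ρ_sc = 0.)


Write p(x) = Σ a_i x^i, split into monomials and integrate each against ρ_sc separately.
Using ∫ x^{2j} ρ_sc = C_j = (1/(j+1)) C(2j, j) (Catalan numbers) and ∫ x^{2j+1} ρ_sc = 0 (odd monomials vanish by symmetry):
  i = 0 (even): a_0 · C_{0} = 1 · 1 = 1
  i = 1 (odd): ∫ x^1 ρ_sc = 0 (vanishes)
  i = 2 (even): a_2 · C_{1} = -5 · 1 = -5
  i = 3 (odd): ∫ x^3 ρ_sc = 0 (vanishes)
  i = 4 (even): a_4 · C_{2} = 2 · 2 = 4
  i = 5 (odd): ∫ x^5 ρ_sc = 0 (vanishes)

Summing the contributions: ∫_{−2}^{2} p(x) ρ_sc(x) dx = 1 + (-5) + 4 = 0.


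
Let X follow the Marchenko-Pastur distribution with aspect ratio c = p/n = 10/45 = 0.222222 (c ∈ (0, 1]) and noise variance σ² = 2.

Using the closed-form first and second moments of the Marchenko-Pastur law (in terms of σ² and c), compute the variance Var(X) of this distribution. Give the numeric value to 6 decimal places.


Recall the MP moments m_1 = E[X] = σ² and m_2 = E[X²] = σ⁴ (1 + c).
m_1 = E[X] = σ² = 2, so m_1² = 4.
m_2 = E[X²] = σ⁴ (1 + c) = 4 · (1 + 0.222222) = 4 · 1.222222 = 4.888889.
(Note m_2 − m_1² simplifies to c · σ⁴ = 0.222222 · 4.)

Var(X) = m_2 − m_1² = 4.888889 − 4 = 0.888889.


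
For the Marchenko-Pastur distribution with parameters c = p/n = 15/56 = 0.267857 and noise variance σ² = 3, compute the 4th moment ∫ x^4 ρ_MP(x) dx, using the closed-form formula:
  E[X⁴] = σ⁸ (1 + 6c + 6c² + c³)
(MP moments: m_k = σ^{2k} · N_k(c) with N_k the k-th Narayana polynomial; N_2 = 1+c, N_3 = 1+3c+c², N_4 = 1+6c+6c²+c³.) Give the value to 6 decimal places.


E[X⁴] = σ⁸ (1 + 6c + 6c² + c³) (fourth MP moment). With σ² = 3 (so σ⁸ = 81) and c = 15/56 = 0.267857: E[X⁴] = 81 · (1 + 6·0.267857 + 6·(0.267857)² + (0.267857)³) = 81 · 3.056846.

So E[X^4] = 247.604495.


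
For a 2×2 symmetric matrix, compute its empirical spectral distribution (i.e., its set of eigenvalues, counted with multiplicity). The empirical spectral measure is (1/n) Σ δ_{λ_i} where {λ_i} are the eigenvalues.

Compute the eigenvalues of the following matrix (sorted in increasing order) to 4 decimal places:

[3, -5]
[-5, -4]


Since M is real symmetric, both eigenvalues are real; they are the roots of det(λI − M) = λ² − (tr M) λ + det M.
tr M = 3 + (-4) = -1.
det M = 3·(-4) − (-5)² = -12 − 25 = -37.
Characteristic polynomial: λ² + λ − 37 = 0.
Discriminant Δ = (tr M)² − 4·det M = 1 − (-148) = 149; √Δ = 12.206556.
λ = (tr M ± √Δ)/2 = (-1 ± 12.206556)/2, giving (tr M − √Δ)/2 = -6.6033 and (tr M + √Δ)/2 = 5.6033.

Eigenvalues sorted in increasing order: [-6.6033, 5.6033].


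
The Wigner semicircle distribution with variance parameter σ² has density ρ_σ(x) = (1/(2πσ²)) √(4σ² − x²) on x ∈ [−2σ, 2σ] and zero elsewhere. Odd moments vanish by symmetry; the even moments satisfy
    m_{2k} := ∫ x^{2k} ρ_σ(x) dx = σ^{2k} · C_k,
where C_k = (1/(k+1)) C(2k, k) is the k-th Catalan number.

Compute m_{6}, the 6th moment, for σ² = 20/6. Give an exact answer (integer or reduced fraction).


By the scaled semicircle moment identity, m_{2k} = σ^{2k} · C_k with k = 3.
C_3 = (1/(k+1)) · C(2k, k) = (1/4) · C(6, 3) = (1/4) · 20 = 5.
σ^{2k} = (σ²)^k = (20/6)^3 = 1000/27.

Therefore m_{6} = σ^{6} · C_3 = (1000/27) · 5 = 5000/27.


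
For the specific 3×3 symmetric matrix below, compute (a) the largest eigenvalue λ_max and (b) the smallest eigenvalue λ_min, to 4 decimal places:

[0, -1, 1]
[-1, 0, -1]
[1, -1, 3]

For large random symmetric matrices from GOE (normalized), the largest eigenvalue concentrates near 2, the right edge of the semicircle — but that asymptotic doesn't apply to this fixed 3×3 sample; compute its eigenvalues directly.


Since M is real symmetric, all three eigenvalues are real; they are the roots of det(λI − M) = λ³ − (tr M) λ² + s λ − det M, where s is the sum of the principal 2×2 minors.
tr M = 0 + 0 + 3 = 3.
s = (0·0 − (-1)²) + (0·3 − 1²) + (0·3 − (-1)²) = -1 + (-1) + (-1) = -3.
det M (expand along row 1) = 0·(-1) − (-1)·(-2) + 1·1 = -1.
Characteristic polynomial: λ³ − 3λ² − 3λ + 1 = 0.
Substitute λ = y + (tr M)/3 = y + 1.000000 to remove the quadratic term: y³ + p·y + q = 0 with p = s − (tr M)²/3 = -6.000000 and q = −2(tr M)³/27 + (tr M)·s/3 − det M = -4.000000.
Three real roots ⇒ use the trigonometric (Viète) form: r = 2√(−p/3) = 2.828427, φ = arccos(3q/(p·r)) = arccos(0.707107) = 0.785398 rad.
y_k = r·cos(φ/3 − 2πk/3) for k = 0, 1, 2 gives y = 2.732051, -0.732051, -2.000000.
λ_k = y_k + 1.000000 gives λ = 3.7321, 0.2679, -1.0000 (check: the sum is 3.0000 = tr M).

Hence λ_max = 3.7321 and λ_min = -1.0000.


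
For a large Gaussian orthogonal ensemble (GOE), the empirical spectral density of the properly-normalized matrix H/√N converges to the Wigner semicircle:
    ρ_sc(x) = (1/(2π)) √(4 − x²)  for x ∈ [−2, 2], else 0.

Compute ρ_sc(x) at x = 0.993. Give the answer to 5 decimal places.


ρ_sc(x) = (1/(2π)) √(4 − x²). With x = 0.993:
  4 − x² = 4 − (0.993)² = 4 − 0.986049 = 3.013951.
  √(4 − x²) = 1.736073.
  1/(2π) = 0.159155.
  ρ_sc(0.993) = 0.159155 · 1.736073 = 0.276305.

Rounded to 5 decimal places: ρ_sc(0.993) ≈ 0.27630.


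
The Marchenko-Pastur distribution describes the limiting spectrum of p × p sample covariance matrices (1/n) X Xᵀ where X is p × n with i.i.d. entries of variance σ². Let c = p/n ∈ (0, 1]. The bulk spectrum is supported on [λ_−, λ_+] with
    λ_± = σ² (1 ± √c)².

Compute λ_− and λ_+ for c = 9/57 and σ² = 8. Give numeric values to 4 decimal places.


c = 9/57 = 0.157895; √c = 0.397360.
λ_− = σ² (1 − √c)² = 8 · (1 − 0.397360)² = 8 · (0.602640)² = 2.905403.
λ_+ = σ² (1 + √c)² = 8 · (1 + 0.397360)² = 8 · (1.397360)² = 15.620913.

Rounded to 4 decimal places: λ_− ≈ 2.9054, λ_+ ≈ 15.6209.


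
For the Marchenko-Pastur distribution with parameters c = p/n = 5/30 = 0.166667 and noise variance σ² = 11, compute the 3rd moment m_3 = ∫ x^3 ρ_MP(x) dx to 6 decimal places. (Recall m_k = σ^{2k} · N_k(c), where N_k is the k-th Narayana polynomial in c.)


E[X³] = σ⁶ (1 + 3c + c²) (third MP moment). With σ² = 11 (so σ⁶ = 1331) and c = 5/30 = 0.166667: E[X³] = 1331 · (1 + 3·0.166667 + (0.166667)²) = 1331 · 1.527778.

So E[X^3] = 2033.472222.


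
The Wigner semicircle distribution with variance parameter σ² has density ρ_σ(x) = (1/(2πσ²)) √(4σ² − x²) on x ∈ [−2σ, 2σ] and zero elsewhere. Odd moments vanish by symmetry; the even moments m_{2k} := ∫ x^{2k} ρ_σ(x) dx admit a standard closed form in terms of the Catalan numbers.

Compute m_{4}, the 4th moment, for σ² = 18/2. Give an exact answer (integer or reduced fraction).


By the scaled semicircle moment identity, m_{2k} = σ^{2k} · C_k with k = 2.
C_2 = (1/(k+1)) · C(2k, k) = (1/3) · C(4, 2) = (1/3) · 6 = 2.
σ^{2k} = (σ²)^k = (18/2)^2 = 81.

Therefore m_{4} = σ^{4} · C_2 = 81 · 2 = 162.


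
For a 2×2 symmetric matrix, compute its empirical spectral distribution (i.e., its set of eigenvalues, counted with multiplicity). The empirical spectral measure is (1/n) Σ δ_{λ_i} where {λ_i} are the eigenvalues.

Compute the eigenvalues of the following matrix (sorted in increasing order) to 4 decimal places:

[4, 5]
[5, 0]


Since M is real symmetric, both eigenvalues are real; they are the roots of det(λI − M) = λ² − (tr M) λ + det M.
tr M = 4 + 0 = 4.
det M = 4·0 − 5² = 0 − 25 = -25.
Characteristic polynomial: λ² − 4λ − 25 = 0.
Discriminant Δ = (tr M)² − 4·det M = 16 − (-100) = 116; √Δ = 10.770330.
λ = (tr M ± √Δ)/2 = (4 ± 10.770330)/2, giving (tr M − √Δ)/2 = -3.3852 and (tr M + √Δ)/2 = 7.3852.

Eigenvalues sorted in increasing order: [-3.3852, 7.3852].


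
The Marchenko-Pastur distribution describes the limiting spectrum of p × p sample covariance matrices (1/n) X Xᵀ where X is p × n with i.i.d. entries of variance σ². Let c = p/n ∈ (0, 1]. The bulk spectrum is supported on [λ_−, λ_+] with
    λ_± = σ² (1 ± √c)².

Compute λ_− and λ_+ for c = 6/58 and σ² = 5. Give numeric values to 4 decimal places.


c = 6/58 = 0.103448; √c = 0.321634.
λ_− = σ² (1 − √c)² = 5 · (1 − 0.321634)² = 5 · (0.678366)² = 2.300904.
λ_+ = σ² (1 + √c)² = 5 · (1 + 0.321634)² = 5 · (1.321634)² = 8.733579.

Rounded to 4 decimal places: λ_− ≈ 2.3009, λ_+ ≈ 8.7336.


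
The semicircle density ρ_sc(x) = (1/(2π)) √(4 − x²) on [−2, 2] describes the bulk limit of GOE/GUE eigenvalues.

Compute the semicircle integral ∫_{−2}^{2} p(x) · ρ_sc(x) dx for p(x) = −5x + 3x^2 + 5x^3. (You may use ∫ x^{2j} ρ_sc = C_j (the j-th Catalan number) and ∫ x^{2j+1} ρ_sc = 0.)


Write p(x) = Σ a_i x^i, split into monomials and integrate each against ρ_sc separately.
Using ∫ x^{2j} ρ_sc = C_j = (1/(j+1)) C(2j, j) (Catalan numbers) and ∫ x^{2j+1} ρ_sc = 0 (odd monomials vanish by symmetry):
  i = 1 (odd): ∫ x^1 ρ_sc = 0 (vanishes)
  i = 2 (even): a_2 · C_{1} = 3 · 1 = 3
  i = 3 (odd): ∫ x^3 ρ_sc = 0 (vanishes)

Summing the contributions: ∫_{−2}^{2} p(x) ρ_sc(x) dx = 3.


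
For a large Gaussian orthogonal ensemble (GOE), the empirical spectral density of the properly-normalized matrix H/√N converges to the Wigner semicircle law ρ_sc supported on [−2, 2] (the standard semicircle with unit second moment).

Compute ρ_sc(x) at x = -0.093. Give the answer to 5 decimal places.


ρ_sc(x) = (1/(2π)) √(4 − x²). With x = -0.093:
  4 − x² = 4 − (-0.093)² = 4 − 0.008649 = 3.991351.
  √(4 − x²) = 1.997837.
  1/(2π) = 0.159155.
  ρ_sc(-0.093) = 0.159155 · 1.997837 = 0.317966.

Rounded to 5 decimal places: ρ_sc(-0.093) ≈ 0.31797.


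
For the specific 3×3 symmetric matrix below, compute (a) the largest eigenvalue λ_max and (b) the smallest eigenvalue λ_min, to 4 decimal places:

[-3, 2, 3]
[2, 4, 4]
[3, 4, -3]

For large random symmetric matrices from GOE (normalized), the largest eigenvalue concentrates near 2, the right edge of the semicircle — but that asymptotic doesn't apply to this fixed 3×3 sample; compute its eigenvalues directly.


Since M is real symmetric, all three eigenvalues are real; they are the roots of det(λI − M) = λ³ − (tr M) λ² + s λ − det M, where s is the sum of the principal 2×2 minors.
tr M = -3 + 4 + (-3) = -2.
s = ((-3)·4 − 2²) + ((-3)·(-3) − 3²) + (4·(-3) − 4²) = -16 + 0 + (-28) = -44.
det M (expand along row 1) = (-3)·(-28) − 2·(-18) + 3·(-4) = 108.
Characteristic polynomial: λ³ + 2λ² − 44λ − 108 = 0.
Substitute λ = y + (tr M)/3 = y − 0.666667 to remove the quadratic term: y³ + p·y + q = 0 with p = s − (tr M)²/3 = -45.333333 and q = −2(tr M)³/27 + (tr M)·s/3 − det M = -78.074074.
Three real roots ⇒ use the trigonometric (Viète) form: r = 2√(−p/3) = 7.774603, φ = arccos(3q/(p·r)) = arccos(0.664557) = 0.843895 rad.
y_k = r·cos(φ/3 − 2πk/3) for k = 0, 1, 2 gives y = 7.469028, -1.865410, -5.603618.
λ_k = y_k − 0.666667 gives λ = 6.8024, -2.5321, -6.2703 (check: the sum is -2.0000 = tr M).

Hence λ_max = 6.8024 and λ_min = -6.2703.


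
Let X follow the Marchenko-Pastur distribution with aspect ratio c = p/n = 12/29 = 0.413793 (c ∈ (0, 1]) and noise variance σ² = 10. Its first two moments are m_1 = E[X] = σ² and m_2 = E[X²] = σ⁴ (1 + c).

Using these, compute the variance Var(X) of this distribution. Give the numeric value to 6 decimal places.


m_1 = E[X] = σ² = 10, so m_1² = 100.
m_2 = E[X²] = σ⁴ (1 + c) = 100 · (1 + 0.413793) = 100 · 1.413793 = 141.379310.
(Note m_2 − m_1² simplifies to c · σ⁴ = 0.413793 · 100.)

Var(X) = m_2 − m_1² = 141.379310 − 100 = 41.379310.


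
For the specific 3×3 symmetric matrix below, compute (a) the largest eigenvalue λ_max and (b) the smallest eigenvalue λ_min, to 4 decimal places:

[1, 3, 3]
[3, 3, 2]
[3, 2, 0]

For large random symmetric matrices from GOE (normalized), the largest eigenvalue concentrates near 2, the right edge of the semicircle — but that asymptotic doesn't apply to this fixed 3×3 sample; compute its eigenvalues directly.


Since M is real symmetric, all three eigenvalues are real; they are the roots of det(λI − M) = λ³ − (tr M) λ² + s λ − det M, where s is the sum of the principal 2×2 minors.
tr M = 1 + 3 + 0 = 4.
s = (1·3 − 3²) + (1·0 − 3²) + (3·0 − 2²) = -6 + (-9) + (-4) = -19.
det M (expand along row 1) = 1·(-4) − 3·(-6) + 3·(-3) = 5.
Characteristic polynomial: λ³ − 4λ² − 19λ − 5 = 0.
Substitute λ = y + (tr M)/3 = y + 1.333333 to remove the quadratic term: y³ + p·y + q = 0 with p = s − (tr M)²/3 = -24.333333 and q = −2(tr M)³/27 + (tr M)·s/3 − det M = -35.074074.
Three real roots ⇒ use the trigonometric (Viète) form: r = 2√(−p/3) = 5.696002, φ = arccos(3q/(p·r)) = arccos(0.759164) = 0.708768 rad.
y_k = r·cos(φ/3 − 2πk/3) for k = 0, 1, 2 gives y = 5.537774, -1.614275, -3.923499.
λ_k = y_k + 1.333333 gives λ = 6.8711, -0.2809, -2.5902 (check: the sum is 4.0000 = tr M).

Hence λ_max = 6.8711 and λ_min = -2.5902.


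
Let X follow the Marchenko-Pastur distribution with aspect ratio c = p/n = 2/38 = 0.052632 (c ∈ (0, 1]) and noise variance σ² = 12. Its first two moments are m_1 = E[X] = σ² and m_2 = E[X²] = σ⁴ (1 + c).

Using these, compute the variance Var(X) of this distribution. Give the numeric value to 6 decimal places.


m_1 = E[X] = σ² = 12, so m_1² = 144.
m_2 = E[X²] = σ⁴ (1 + c) = 144 · (1 + 0.052632) = 144 · 1.052632 = 151.578947.
(Note m_2 − m_1² simplifies to c · σ⁴ = 0.052632 · 144.)

Var(X) = m_2 − m_1² = 151.578947 − 144 = 7.578947.


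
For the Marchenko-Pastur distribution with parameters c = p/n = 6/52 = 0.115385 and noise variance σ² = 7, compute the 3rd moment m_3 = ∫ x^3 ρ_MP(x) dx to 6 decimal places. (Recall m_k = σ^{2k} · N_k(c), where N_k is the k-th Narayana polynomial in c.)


E[X³] = σ⁶ (1 + 3c + c²) (third MP moment). With σ² = 7 (so σ⁶ = 343) and c = 6/52 = 0.115385: E[X³] = 343 · (1 + 3·0.115385 + (0.115385)²) = 343 · 1.359467.

So E[X^3] = 466.297337.


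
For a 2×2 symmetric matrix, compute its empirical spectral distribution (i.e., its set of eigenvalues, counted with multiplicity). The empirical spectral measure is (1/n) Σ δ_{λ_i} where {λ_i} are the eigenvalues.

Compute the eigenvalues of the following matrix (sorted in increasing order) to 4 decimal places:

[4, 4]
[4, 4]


Since M is real symmetric, both eigenvalues are real; they are the roots of det(λI − M) = λ² − (tr M) λ + det M.
tr M = 4 + 4 = 8.
det M = 4·4 − 4² = 16 − 16 = 0.
Characteristic polynomial: λ² − 8λ = 0.
Discriminant Δ = (tr M)² − 4·det M = 64 − 0 = 64; √Δ = 8.000000.
λ = (tr M ± √Δ)/2 = (8 ± 8.000000)/2, giving (tr M − √Δ)/2 = 0.0000 and (tr M + √Δ)/2 = 8.0000.

Eigenvalues sorted in increasing order: [0.0000, 8.0000].


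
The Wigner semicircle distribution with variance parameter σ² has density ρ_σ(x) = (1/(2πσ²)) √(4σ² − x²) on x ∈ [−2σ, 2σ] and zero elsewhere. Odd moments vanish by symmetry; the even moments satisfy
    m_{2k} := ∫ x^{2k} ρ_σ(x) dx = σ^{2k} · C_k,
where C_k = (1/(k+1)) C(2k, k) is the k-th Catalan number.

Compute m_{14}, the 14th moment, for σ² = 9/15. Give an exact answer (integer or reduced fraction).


By the scaled semicircle moment identity, m_{2k} = σ^{2k} · C_k with k = 7.
C_7 = (1/(k+1)) · C(2k, k) = (1/8) · C(14, 7) = (1/8) · 3432 = 429.
σ^{2k} = (σ²)^k = (9/15)^7 = 2187/78125.

Therefore m_{14} = σ^{14} · C_7 = (2187/78125) · 429 = 938223/78125.


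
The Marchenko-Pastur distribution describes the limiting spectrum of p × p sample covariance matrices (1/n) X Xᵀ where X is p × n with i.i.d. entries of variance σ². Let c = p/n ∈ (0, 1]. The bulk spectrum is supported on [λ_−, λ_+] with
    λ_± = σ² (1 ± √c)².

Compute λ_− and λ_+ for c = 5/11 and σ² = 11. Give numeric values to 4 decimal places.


c = 5/11 = 0.454545; √c = 0.674200.
λ_− = σ² (1 − √c)² = 11 · (1 − 0.674200)² = 11 · (0.325800)² = 1.167603.
λ_+ = σ² (1 + √c)² = 11 · (1 + 0.674200)² = 11 · (1.674200)² = 30.832397.

Rounded to 4 decimal places: λ_− ≈ 1.1676, λ_+ ≈ 30.8324.


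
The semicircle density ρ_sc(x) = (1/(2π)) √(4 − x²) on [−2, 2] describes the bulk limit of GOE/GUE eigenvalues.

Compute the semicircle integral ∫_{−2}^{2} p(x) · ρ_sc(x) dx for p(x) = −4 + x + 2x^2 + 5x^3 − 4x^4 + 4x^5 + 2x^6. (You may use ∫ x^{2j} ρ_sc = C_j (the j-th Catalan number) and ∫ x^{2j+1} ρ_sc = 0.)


Write p(x) = Σ a_i x^i, split into monomials and integrate each against ρ_sc separately.
Using ∫ x^{2j} ρ_sc = C_j = (1/(j+1)) C(2j, j) (Catalan numbers) and ∫ x^{2j+1} ρ_sc = 0 (odd monomials vanish by symmetry):
  i = 0 (even): a_0 · C_{0} = -4 · 1 = -4
  i = 1 (odd): ∫ x^1 ρ_sc = 0 (vanishes)
  i = 2 (even): a_2 · C_{1} = 2 · 1 = 2
  i = 3 (odd): ∫ x^3 ρ_sc = 0 (vanishes)
  i = 4 (even): a_4 · C_{2} = -4 · 2 = -8
  i = 5 (odd): ∫ x^5 ρ_sc = 0 (vanishes)
  i = 6 (even): a_6 · C_{3} = 2 · 5 = 10

Summing the contributions: ∫_{−2}^{2} p(x) ρ_sc(x) dx = (-4) + 2 + (-8) + 10 = 0.


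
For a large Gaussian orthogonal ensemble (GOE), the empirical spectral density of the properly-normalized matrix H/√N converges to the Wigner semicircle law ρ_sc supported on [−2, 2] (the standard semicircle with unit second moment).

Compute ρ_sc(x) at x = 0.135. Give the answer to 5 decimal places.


ρ_sc(x) = (1/(2π)) √(4 − x²). With x = 0.135:
  4 − x² = 4 − (0.135)² = 4 − 0.018225 = 3.981775.
  √(4 − x²) = 1.995439.
  1/(2π) = 0.159155.
  ρ_sc(0.135) = 0.159155 · 1.995439 = 0.317584.

Rounded to 5 decimal places: ρ_sc(0.135) ≈ 0.31758.


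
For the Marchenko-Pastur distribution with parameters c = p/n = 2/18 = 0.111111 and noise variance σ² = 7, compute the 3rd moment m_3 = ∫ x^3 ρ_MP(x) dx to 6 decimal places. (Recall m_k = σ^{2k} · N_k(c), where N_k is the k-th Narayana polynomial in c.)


E[X³] = σ⁶ (1 + 3c + c²) (third MP moment). With σ² = 7 (so σ⁶ = 343) and c = 2/18 = 0.111111: E[X³] = 343 · (1 + 3·0.111111 + (0.111111)²) = 343 · 1.345679.

So E[X^3] = 461.567901.


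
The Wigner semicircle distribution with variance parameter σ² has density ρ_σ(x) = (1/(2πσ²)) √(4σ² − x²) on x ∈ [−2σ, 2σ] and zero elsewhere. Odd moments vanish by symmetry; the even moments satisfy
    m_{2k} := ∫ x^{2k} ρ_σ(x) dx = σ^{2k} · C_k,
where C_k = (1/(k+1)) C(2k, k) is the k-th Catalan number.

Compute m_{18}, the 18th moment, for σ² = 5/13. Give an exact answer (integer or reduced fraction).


By the scaled semicircle moment identity, m_{2k} = σ^{2k} · C_k with k = 9.
C_9 = (1/(k+1)) · C(2k, k) = (1/10) · C(18, 9) = (1/10) · 48620 = 4862.
σ^{2k} = (σ²)^k = (5/13)^9 = 1953125/10604499373.

Therefore m_{18} = σ^{18} · C_9 = (1953125/10604499373) · 4862 = 730468750/815730721.


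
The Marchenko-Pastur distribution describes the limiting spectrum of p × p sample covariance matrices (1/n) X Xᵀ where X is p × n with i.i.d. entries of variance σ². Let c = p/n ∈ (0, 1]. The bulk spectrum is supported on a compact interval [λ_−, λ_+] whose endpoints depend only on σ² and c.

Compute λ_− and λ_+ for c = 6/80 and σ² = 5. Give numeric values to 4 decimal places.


c = 6/80 = 0.075000; √c = 0.273861.
λ_− = σ² (1 − √c)² = 5 · (1 − 0.273861)² = 5 · (0.726139)² = 2.636387.
λ_+ = σ² (1 + √c)² = 5 · (1 + 0.273861)² = 5 · (1.273861)² = 8.113613.

Rounded to 4 decimal places: λ_− ≈ 2.6364, λ_+ ≈ 8.1136.


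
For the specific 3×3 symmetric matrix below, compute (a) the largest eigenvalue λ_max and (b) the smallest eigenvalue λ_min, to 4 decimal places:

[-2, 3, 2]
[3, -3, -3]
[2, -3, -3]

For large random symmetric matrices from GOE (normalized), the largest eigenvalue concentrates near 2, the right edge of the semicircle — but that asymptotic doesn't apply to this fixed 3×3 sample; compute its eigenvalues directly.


Since M is real symmetric, all three eigenvalues are real; they are the roots of det(λI − M) = λ³ − (tr M) λ² + s λ − det M, where s is the sum of the principal 2×2 minors.
tr M = -2 + (-3) + (-3) = -8.
s = ((-2)·(-3) − 3²) + ((-2)·(-3) − 2²) + ((-3)·(-3) − (-3)²) = -3 + 2 + 0 = -1.
det M (expand along row 1) = (-2)·0 − 3·(-3) + 2·(-3) = 3.
Characteristic polynomial: λ³ + 8λ² − λ − 3 = 0.
Substitute λ = y + (tr M)/3 = y − 2.666667 to remove the quadratic term: y³ + p·y + q = 0 with p = s − (tr M)²/3 = -22.333333 and q = −2(tr M)³/27 + (tr M)·s/3 − det M = 37.592593.
Three real roots ⇒ use the trigonometric (Viète) form: r = 2√(−p/3) = 5.456902, φ = arccos(3q/(p·r)) = arccos(-0.925388) = 2.752854 rad.
y_k = r·cos(φ/3 − 2πk/3) for k = 0, 1, 2 gives y = 3.316233, 2.094920, -5.411153.
λ_k = y_k − 2.666667 gives λ = 0.6496, -0.5717, -8.0778 (check: the sum is -8.0000 = tr M).

Hence λ_max = 0.6496 and λ_min = -8.0778.


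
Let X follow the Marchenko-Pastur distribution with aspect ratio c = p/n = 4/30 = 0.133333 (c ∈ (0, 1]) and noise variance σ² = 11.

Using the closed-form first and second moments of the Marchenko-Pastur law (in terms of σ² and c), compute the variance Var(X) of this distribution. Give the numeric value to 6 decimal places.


Recall the MP moments m_1 = E[X] = σ² and m_2 = E[X²] = σ⁴ (1 + c).
m_1 = E[X] = σ² = 11, so m_1² = 121.
m_2 = E[X²] = σ⁴ (1 + c) = 121 · (1 + 0.133333) = 121 · 1.133333 = 137.133333.
(Note m_2 − m_1² simplifies to c · σ⁴ = 0.133333 · 121.)

Var(X) = m_2 − m_1² = 137.133333 − 121 = 16.133333.


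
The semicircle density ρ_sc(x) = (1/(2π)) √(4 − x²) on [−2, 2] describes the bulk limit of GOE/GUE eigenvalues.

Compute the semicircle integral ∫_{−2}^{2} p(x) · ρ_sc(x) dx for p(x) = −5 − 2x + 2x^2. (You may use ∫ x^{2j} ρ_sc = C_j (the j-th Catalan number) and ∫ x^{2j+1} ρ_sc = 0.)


Write p(x) = Σ a_i x^i, split into monomials and integrate each against ρ_sc separately.
Using ∫ x^{2j} ρ_sc = C_j = (1/(j+1)) C(2j, j) (Catalan numbers) and ∫ x^{2j+1} ρ_sc = 0 (odd monomials vanish by symmetry):
  i = 0 (even): a_0 · C_{0} = -5 · 1 = -5
  i = 1 (odd): ∫ x^1 ρ_sc = 0 (vanishes)
  i = 2 (even): a_2 · C_{1} = 2 · 1 = 2

Summing the contributions: ∫_{−2}^{2} p(x) ρ_sc(x) dx = (-5) + 2 = -3.


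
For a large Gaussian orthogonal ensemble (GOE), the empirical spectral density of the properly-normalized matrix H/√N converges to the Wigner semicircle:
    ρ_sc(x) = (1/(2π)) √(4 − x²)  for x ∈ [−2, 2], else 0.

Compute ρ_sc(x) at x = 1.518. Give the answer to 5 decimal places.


ρ_sc(x) = (1/(2π)) √(4 − x²). With x = 1.518:
  4 − x² = 4 − (1.518)² = 4 − 2.304324 = 1.695676.
  √(4 − x²) = 1.302181.
  1/(2π) = 0.159155.
  ρ_sc(1.518) = 0.159155 · 1.302181 = 0.207249.

Rounded to 5 decimal places: ρ_sc(1.518) ≈ 0.20725.


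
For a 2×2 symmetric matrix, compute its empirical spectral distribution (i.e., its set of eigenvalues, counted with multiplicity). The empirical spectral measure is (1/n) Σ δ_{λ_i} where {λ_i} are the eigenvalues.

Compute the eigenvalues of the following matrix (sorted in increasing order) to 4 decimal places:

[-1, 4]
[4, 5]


Since M is real symmetric, both eigenvalues are real; they are the roots of det(λI − M) = λ² − (tr M) λ + det M.
tr M = -1 + 5 = 4.
det M = (-1)·5 − 4² = -5 − 16 = -21.
Characteristic polynomial: λ² − 4λ − 21 = 0.
Discriminant Δ = (tr M)² − 4·det M = 16 − (-84) = 100; √Δ = 10.000000.
λ = (tr M ± √Δ)/2 = (4 ± 10.000000)/2, giving (tr M − √Δ)/2 = -3.0000 and (tr M + √Δ)/2 = 7.0000.

Eigenvalues sorted in increasing order: [-3.0000, 7.0000].


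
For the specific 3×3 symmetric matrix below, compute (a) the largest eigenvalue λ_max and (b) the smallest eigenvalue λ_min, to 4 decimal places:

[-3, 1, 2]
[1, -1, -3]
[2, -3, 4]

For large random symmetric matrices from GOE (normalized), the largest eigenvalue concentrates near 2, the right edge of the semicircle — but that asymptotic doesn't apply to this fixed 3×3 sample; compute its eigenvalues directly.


Since M is real symmetric, all three eigenvalues are real; they are the roots of det(λI − M) = λ³ − (tr M) λ² + s λ − det M, where s is the sum of the principal 2×2 minors.
tr M = -3 + (-1) + 4 = 0.
s = ((-3)·(-1) − 1²) + ((-3)·4 − 2²) + ((-1)·4 − (-3)²) = 2 + (-16) + (-13) = -27.
det M (expand along row 1) = (-3)·(-13) − 1·10 + 2·(-1) = 27.
Characteristic polynomial: λ³ − 27λ − 27 = 0.
Substitute λ = y + (tr M)/3 = y + 0.000000 to remove the quadratic term: y³ + p·y + q = 0 with p = s − (tr M)²/3 = -27.000000 and q = −2(tr M)³/27 + (tr M)·s/3 − det M = -27.000000.
Three real roots ⇒ use the trigonometric (Viète) form: r = 2√(−p/3) = 6.000000, φ = arccos(3q/(p·r)) = arccos(0.500000) = 1.047198 rad.
y_k = r·cos(φ/3 − 2πk/3) for k = 0, 1, 2 gives y = 5.638156, -1.041889, -4.596267.
λ_k = y_k + 0.000000 gives λ = 5.6382, -1.0419, -4.5963 (check: the sum is 0.0000 = tr M).

Hence λ_max = 5.6382 and λ_min = -4.5963.


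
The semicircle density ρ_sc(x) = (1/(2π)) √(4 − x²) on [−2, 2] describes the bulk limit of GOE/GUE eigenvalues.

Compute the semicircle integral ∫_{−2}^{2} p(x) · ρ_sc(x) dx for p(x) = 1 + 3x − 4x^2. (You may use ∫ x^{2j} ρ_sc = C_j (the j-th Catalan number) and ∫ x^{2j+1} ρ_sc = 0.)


Write p(x) = Σ a_i x^i, split into monomials and integrate each against ρ_sc separately.
Using ∫ x^{2j} ρ_sc = C_j = (1/(j+1)) C(2j, j) (Catalan numbers) and ∫ x^{2j+1} ρ_sc = 0 (odd monomials vanish by symmetry):
  i = 0 (even): a_0 · C_{0} = 1 · 1 = 1
  i = 1 (odd): ∫ x^1 ρ_sc = 0 (vanishes)
  i = 2 (even): a_2 · C_{1} = -4 · 1 = -4

Summing the contributions: ∫_{−2}^{2} p(x) ρ_sc(x) dx = 1 + (-4) = -3.


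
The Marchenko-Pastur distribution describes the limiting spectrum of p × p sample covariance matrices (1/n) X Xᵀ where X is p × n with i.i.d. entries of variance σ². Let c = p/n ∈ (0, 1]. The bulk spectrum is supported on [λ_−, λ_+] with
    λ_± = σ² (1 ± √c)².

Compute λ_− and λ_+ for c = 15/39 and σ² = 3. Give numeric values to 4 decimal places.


c = 15/39 = 0.384615; √c = 0.620174.
λ_− = σ² (1 − √c)² = 3 · (1 − 0.620174)² = 3 · (0.379826)² = 0.432804.
λ_+ = σ² (1 + √c)² = 3 · (1 + 0.620174)² = 3 · (1.620174)² = 7.874888.

Rounded to 4 decimal places: λ_− ≈ 0.4328, λ_+ ≈ 7.8749.


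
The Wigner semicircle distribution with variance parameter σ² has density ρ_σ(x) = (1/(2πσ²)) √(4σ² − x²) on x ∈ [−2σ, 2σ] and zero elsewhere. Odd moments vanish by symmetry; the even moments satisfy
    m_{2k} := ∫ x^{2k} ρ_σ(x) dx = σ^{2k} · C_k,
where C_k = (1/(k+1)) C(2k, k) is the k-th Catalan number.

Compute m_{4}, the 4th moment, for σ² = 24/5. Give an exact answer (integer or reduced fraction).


By the scaled semicircle moment identity, m_{2k} = σ^{2k} · C_k with k = 2.
C_2 = (1/(k+1)) · C(2k, k) = (1/3) · C(4, 2) = (1/3) · 6 = 2.
σ^{2k} = (σ²)^k = (24/5)^2 = 576/25.

Therefore m_{4} = σ^{4} · C_2 = (576/25) · 2 = 1152/25.


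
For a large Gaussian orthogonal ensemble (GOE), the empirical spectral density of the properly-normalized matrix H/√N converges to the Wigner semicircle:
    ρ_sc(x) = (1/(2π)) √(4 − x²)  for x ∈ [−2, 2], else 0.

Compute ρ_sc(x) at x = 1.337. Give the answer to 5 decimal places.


ρ_sc(x) = (1/(2π)) √(4 − x²). With x = 1.337:
  4 − x² = 4 − (1.337)² = 4 − 1.787569 = 2.212431.
  √(4 − x²) = 1.487424.
  1/(2π) = 0.159155.
  ρ_sc(1.337) = 0.159155 · 1.487424 = 0.236731.

Rounded to 5 decimal places: ρ_sc(1.337) ≈ 0.23673.


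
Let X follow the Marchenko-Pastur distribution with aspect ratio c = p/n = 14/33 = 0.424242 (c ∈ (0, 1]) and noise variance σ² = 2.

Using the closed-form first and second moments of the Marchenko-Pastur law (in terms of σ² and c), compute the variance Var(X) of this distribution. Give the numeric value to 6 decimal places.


Recall the MP moments m_1 = E[X] = σ² and m_2 = E[X²] = σ⁴ (1 + c).
m_1 = E[X] = σ² = 2, so m_1² = 4.
m_2 = E[X²] = σ⁴ (1 + c) = 4 · (1 + 0.424242) = 4 · 1.424242 = 5.696970.
(Note m_2 − m_1² simplifies to c · σ⁴ = 0.424242 · 4.)

Var(X) = m_2 − m_1² = 5.696970 − 4 = 1.696970.


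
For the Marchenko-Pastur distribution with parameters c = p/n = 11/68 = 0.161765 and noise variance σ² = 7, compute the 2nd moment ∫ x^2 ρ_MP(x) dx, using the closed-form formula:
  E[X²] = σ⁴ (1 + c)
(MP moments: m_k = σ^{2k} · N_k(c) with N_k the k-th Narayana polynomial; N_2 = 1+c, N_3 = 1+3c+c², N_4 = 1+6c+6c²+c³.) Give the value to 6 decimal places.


E[X²] = σ⁴ (1 + c) (second MP moment). With σ² = 7 (so σ⁴ = 49) and c = 11/68 = 0.161765: E[X²] = 49 · (1 + 0.161765) = 49 · 1.161765.

So E[X^2] = 56.926471.


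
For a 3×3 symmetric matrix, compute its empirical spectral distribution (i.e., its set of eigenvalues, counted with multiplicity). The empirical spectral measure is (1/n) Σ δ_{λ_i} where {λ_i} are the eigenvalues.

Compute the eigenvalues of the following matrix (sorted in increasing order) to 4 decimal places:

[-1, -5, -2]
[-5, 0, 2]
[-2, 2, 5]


Since M is real symmetric, all three eigenvalues are real; they are the roots of det(λI − M) = λ³ − (tr M) λ² + s λ − det M, where s is the sum of the principal 2×2 minors.
tr M = -1 + 0 + 5 = 4.
s = ((-1)·0 − (-5)²) + ((-1)·5 − (-2)²) + (0·5 − 2²) = -25 + (-9) + (-4) = -38.
det M (expand along row 1) = (-1)·(-4) − (-5)·(-21) + (-2)·(-10) = -81.
Characteristic polynomial: λ³ − 4λ² − 38λ + 81 = 0.
Substitute λ = y + (tr M)/3 = y + 1.333333 to remove the quadratic term: y³ + p·y + q = 0 with p = s − (tr M)²/3 = -43.333333 and q = −2(tr M)³/27 + (tr M)·s/3 − det M = 25.592593.
Three real roots ⇒ use the trigonometric (Viète) form: r = 2√(−p/3) = 7.601170, φ = arccos(3q/(p·r)) = arccos(-0.233095) = 1.806056 rad.
y_k = r·cos(φ/3 − 2πk/3) for k = 0, 1, 2 gives y = 6.264840, 0.595471, -6.860311.
λ_k = y_k + 1.333333 gives λ = 7.5982, 1.9288, -5.5270 (check: the sum is 4.0000 = tr M).

Eigenvalues sorted in increasing order: [-5.5270, 1.9288, 7.5982].


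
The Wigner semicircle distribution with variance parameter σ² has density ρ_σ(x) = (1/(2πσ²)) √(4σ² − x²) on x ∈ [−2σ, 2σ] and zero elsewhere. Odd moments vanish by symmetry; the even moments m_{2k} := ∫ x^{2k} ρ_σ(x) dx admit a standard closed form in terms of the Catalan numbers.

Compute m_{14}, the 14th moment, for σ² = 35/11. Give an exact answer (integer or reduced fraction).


By the scaled semicircle moment identity, m_{2k} = σ^{2k} · C_k with k = 7.
C_7 = (1/(k+1)) · C(2k, k) = (1/8) · C(14, 7) = (1/8) · 3432 = 429.
σ^{2k} = (σ²)^k = (35/11)^7 = 64339296875/19487171.

Therefore m_{14} = σ^{14} · C_7 = (64339296875/19487171) · 429 = 2509232578125/1771561.


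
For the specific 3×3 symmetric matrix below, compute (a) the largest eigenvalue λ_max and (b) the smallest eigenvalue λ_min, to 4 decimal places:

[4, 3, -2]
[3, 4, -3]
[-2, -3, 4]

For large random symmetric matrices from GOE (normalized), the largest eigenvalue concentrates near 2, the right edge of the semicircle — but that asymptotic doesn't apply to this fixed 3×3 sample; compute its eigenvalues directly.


Since M is real symmetric, all three eigenvalues are real; they are the roots of det(λI − M) = λ³ − (tr M) λ² + s λ − det M, where s is the sum of the principal 2×2 minors.
tr M = 4 + 4 + 4 = 12.
s = (4·4 − 3²) + (4·4 − (-2)²) + (4·4 − (-3)²) = 7 + 12 + 7 = 26.
det M (expand along row 1) = 4·7 − 3·6 + (-2)·(-1) = 12.
Characteristic polynomial: λ³ − 12λ² + 26λ − 12 = 0.
Substitute λ = y + (tr M)/3 = y + 4.000000 to remove the quadratic term: y³ + p·y + q = 0 with p = s − (tr M)²/3 = -22.000000 and q = −2(tr M)³/27 + (tr M)·s/3 − det M = -36.000000.
Three real roots ⇒ use the trigonometric (Viète) form: r = 2√(−p/3) = 5.416026, φ = arccos(3q/(p·r)) = arccos(0.906401) = 0.436112 rad.
y_k = r·cos(φ/3 − 2πk/3) for k = 0, 1, 2 gives y = 5.358899, -2.000000, -3.358899.
λ_k = y_k + 4.000000 gives λ = 9.3589, 2.0000, 0.6411 (check: the sum is 12.0000 = tr M).

Hence λ_max = 9.3589 and λ_min = 0.6411.


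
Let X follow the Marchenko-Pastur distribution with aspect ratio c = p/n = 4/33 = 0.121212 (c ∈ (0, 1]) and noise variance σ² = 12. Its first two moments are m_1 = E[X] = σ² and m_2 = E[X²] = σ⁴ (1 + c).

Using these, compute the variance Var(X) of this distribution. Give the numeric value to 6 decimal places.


m_1 = E[X] = σ² = 12, so m_1² = 144.
m_2 = E[X²] = σ⁴ (1 + c) = 144 · (1 + 0.121212) = 144 · 1.121212 = 161.454545.
(Note m_2 − m_1² simplifies to c · σ⁴ = 0.121212 · 144.)

Var(X) = m_2 − m_1² = 161.454545 − 144 = 17.454545.


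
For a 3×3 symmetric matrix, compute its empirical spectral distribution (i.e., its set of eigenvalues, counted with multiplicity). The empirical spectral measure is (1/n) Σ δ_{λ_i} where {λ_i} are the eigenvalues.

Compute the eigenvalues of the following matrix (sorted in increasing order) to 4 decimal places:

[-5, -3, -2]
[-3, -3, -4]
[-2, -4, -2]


Since M is real symmetric, all three eigenvalues are real; they are the roots of det(λI − M) = λ³ − (tr M) λ² + s λ − det M, where s is the sum of the principal 2×2 minors.
tr M = -5 + (-3) + (-2) = -10.
s = ((-5)·(-3) − (-3)²) + ((-5)·(-2) − (-2)²) + ((-3)·(-2) − (-4)²) = 6 + 6 + (-10) = 2.
det M (expand along row 1) = (-5)·(-10) − (-3)·(-2) + (-2)·6 = 32.
Characteristic polynomial: λ³ + 10λ² + 2λ − 32 = 0.
Substitute λ = y + (tr M)/3 = y − 3.333333 to remove the quadratic term: y³ + p·y + q = 0 with p = s − (tr M)²/3 = -31.333333 and q = −2(tr M)³/27 + (tr M)·s/3 − det M = 35.407407.
Three real roots ⇒ use the trigonometric (Viète) form: r = 2√(−p/3) = 6.463573, φ = arccos(3q/(p·r)) = arccos(-0.524489) = 2.122911 rad.
y_k = r·cos(φ/3 − 2πk/3) for k = 0, 1, 2 gives y = 4.911670, 1.182840, -6.094510.
λ_k = y_k − 3.333333 gives λ = 1.5783, -2.1505, -9.4278 (check: the sum is -10.0000 = tr M).

Eigenvalues sorted in increasing order: [-9.4278, -2.1505, 1.5783].


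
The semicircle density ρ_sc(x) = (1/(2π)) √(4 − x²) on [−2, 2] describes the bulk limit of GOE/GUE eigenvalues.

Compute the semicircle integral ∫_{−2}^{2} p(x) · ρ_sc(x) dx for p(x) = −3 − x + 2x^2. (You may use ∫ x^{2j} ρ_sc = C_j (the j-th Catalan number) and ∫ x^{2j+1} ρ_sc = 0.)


Write p(x) = Σ a_i x^i, split into monomials and integrate each against ρ_sc separately.
Using ∫ x^{2j} ρ_sc = C_j = (1/(j+1)) C(2j, j) (Catalan numbers) and ∫ x^{2j+1} ρ_sc = 0 (odd monomials vanish by symmetry):
  i = 0 (even): a_0 · C_{0} = -3 · 1 = -3
  i = 1 (odd): ∫ x^1 ρ_sc = 0 (vanishes)
  i = 2 (even): a_2 · C_{1} = 2 · 1 = 2

Summing the contributions: ∫_{−2}^{2} p(x) ρ_sc(x) dx = (-3) + 2 = -1.


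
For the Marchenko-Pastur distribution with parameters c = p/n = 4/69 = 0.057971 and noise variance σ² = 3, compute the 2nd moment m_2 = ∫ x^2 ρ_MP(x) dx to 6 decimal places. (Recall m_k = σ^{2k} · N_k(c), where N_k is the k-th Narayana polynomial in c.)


E[X²] = σ⁴ (1 + c) (second MP moment). With σ² = 3 (so σ⁴ = 9) and c = 4/69 = 0.057971: E[X²] = 9 · (1 + 0.057971) = 9 · 1.057971.

So E[X^2] = 9.521739.


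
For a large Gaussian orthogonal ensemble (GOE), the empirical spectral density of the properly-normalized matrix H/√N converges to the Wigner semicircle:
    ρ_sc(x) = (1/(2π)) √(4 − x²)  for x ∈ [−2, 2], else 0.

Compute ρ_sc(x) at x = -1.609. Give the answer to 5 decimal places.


ρ_sc(x) = (1/(2π)) √(4 − x²). With x = -1.609:
  4 − x² = 4 − (-1.609)² = 4 − 2.588881 = 1.411119.
  √(4 − x²) = 1.187905.
  1/(2π) = 0.159155.
  ρ_sc(-1.609) = 0.159155 · 1.187905 = 0.189061.

Rounded to 5 decimal places: ρ_sc(-1.609) ≈ 0.18906.


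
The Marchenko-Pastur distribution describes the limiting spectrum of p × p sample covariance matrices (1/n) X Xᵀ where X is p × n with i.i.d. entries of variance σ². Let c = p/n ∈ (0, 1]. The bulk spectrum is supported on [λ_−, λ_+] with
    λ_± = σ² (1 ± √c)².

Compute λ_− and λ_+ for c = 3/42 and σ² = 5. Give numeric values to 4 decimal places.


c = 3/42 = 0.071429; √c = 0.267261.
λ_− = σ² (1 − √c)² = 5 · (1 − 0.267261)² = 5 · (0.732739)² = 2.684530.
λ_+ = σ² (1 + √c)² = 5 · (1 + 0.267261)² = 5 · (1.267261)² = 8.029755.

Rounded to 4 decimal places: λ_− ≈ 2.6845, λ_+ ≈ 8.0298.


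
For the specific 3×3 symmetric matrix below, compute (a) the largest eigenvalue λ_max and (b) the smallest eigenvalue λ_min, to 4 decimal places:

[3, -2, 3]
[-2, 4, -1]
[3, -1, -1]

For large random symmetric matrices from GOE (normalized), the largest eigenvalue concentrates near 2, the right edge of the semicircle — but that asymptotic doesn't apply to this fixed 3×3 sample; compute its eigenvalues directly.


Since M is real symmetric, all three eigenvalues are real; they are the roots of det(λI − M) = λ³ − (tr M) λ² + s λ − det M, where s is the sum of the principal 2×2 minors.
tr M = 3 + 4 + (-1) = 6.
s = (3·4 − (-2)²) + (3·(-1) − 3²) + (4·(-1) − (-1)²) = 8 + (-12) + (-5) = -9.
det M (expand along row 1) = 3·(-5) − (-2)·5 + 3·(-10) = -35.
Characteristic polynomial: λ³ − 6λ² − 9λ + 35 = 0.
Substitute λ = y + (tr M)/3 = y + 2.000000 to remove the quadratic term: y³ + p·y + q = 0 with p = s − (tr M)²/3 = -21.000000 and q = −2(tr M)³/27 + (tr M)·s/3 − det M = 1.000000.
Three real roots ⇒ use the trigonometric (Viète) form: r = 2√(−p/3) = 5.291503, φ = arccos(3q/(p·r)) = arccos(-0.026997) = 1.597797 rad.
y_k = r·cos(φ/3 − 2πk/3) for k = 0, 1, 2 gives y = 4.558578, 0.047624, -4.606202.
λ_k = y_k + 2.000000 gives λ = 6.5586, 2.0476, -2.6062 (check: the sum is 6.0000 = tr M).

Hence λ_max = 6.5586 and λ_min = -2.6062.
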